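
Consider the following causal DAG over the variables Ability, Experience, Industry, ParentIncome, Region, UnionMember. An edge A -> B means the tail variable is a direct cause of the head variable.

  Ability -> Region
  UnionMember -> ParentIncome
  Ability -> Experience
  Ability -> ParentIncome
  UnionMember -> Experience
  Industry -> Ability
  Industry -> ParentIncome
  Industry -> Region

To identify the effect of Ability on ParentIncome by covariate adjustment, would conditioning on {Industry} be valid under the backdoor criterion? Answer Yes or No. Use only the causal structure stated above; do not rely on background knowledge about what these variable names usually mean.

Yes

Backdoor paths from Ability to ParentIncome (paths whose first edge points into Ability):
  P1: Ability <- Industry -> ParentIncome
Condition 1 (no descendant of Ability in the set): holds — descendants of Ability are {Experience, ParentIncome, Region}; none are in {Industry}.
Condition 2 (every backdoor path blocked by {Industry}):
  P1: blocked at fork node Industry ∈ conditioning set.
{Industry} satisfies the backdoor criterion.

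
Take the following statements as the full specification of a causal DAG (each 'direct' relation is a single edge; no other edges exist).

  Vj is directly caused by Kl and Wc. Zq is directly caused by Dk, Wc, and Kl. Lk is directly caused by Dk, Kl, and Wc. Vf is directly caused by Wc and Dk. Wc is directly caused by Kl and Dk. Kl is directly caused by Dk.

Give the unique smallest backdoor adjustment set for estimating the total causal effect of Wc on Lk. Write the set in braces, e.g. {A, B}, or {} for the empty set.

{Dk, Kl}

Variables eligible for adjustment (non-descendants of Wc, excluding Wc and Lk): {Dk, Kl}.
Backdoor paths from Wc to Lk:
  P1: Wc <- Dk -> Kl -> Lk
  P2: Wc <- Dk -> Lk
  P3: Wc <- Dk -> Zq <- Kl -> Lk
  P4: Wc <- Kl <- Dk -> Lk
  P5: Wc <- Kl -> Lk
  P6: Wc <- Kl -> Zq <- Dk -> Lk
The empty set is not sufficient: P1 (Wc <- Dk -> Kl -> Lk) has no collider blocking it and no conditioned non-collider, so it is open.
Try {Dk, Kl}:
  P1: blocked at fork node Dk ∈ conditioning set.
  P2: blocked at fork node Dk ∈ conditioning set.
  P3: blocked at fork node Dk ∈ conditioning set.
  P4: blocked at chain node Kl ∈ conditioning set.
  P5: blocked at fork node Kl ∈ conditioning set.
  P6: blocked at fork node Kl ∈ conditioning set.
{Dk, Kl} contains no descendant of Wc and blocks every backdoor path.
Every element of {Dk, Kl} is needed (dropping Dk leaves P2 open; dropping Kl leaves P5 open), so no proper subset is valid.
Among all size-2 subsets of the eligible variables, only {Dk, Kl} blocks every backdoor path, so it is the unique smallest valid adjustment set.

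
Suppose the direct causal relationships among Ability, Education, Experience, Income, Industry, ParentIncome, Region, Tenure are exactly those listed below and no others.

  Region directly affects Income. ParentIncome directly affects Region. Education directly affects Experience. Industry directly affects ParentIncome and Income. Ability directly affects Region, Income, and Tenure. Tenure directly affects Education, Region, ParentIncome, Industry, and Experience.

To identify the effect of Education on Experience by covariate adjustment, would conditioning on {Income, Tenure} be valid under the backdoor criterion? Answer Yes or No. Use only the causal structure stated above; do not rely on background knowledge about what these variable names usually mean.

Backdoor paths from Education to Experience (paths whose first edge points into Education):
  P1: Education <- Tenure -> Experience
Condition 1 (no descendant of Education in the set): holds — descendants of Education are {Experience}; none are in {Income, Tenure}.
Condition 2 (every backdoor path blocked by {Income, Tenure}):
  P1: blocked at fork node Tenure ∈ conditioning set.
{Income, Tenure} satisfies the backdoor criterion.

Yes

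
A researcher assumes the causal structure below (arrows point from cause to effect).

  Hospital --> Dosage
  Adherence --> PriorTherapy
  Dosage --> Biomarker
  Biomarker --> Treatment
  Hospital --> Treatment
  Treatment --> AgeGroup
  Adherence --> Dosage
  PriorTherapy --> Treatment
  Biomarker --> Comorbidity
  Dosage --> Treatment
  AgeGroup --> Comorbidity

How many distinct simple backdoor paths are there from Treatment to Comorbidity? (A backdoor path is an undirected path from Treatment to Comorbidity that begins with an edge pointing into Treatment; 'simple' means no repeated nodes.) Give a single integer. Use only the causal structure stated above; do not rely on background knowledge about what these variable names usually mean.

A backdoor path from Treatment to Comorbidity is any simple undirected path whose first edge points into Treatment (i.e. leaves Treatment via a parent).
Parents of Treatment: {Biomarker, Dosage, Hospital, PriorTherapy}.
Enumerating:
  P1: Treatment <- Hospital -> Dosage -> Biomarker -> Comorbidity
  P2: Treatment <- Dosage -> Biomarker -> Comorbidity
  P3: Treatment <- PriorTherapy <- Adherence -> Dosage -> Biomarker -> Comorbidity
  P4: Treatment <- Biomarker -> Comorbidity
That exhausts the simple backdoor paths. Count: 4.

4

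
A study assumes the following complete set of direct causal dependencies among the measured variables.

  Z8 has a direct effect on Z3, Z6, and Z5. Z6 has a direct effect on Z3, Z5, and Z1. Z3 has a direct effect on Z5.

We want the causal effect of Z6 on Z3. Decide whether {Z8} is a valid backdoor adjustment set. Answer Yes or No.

Yes

Backdoor paths from Z6 to Z3 (paths whose first edge points into Z6):
  P1: Z6 <- Z8 -> Z3
  P2: Z6 <- Z8 -> Z5 <- Z3
Condition 1 (no descendant of Z6 in the set): holds — descendants of Z6 are {Z1, Z3, Z5}; none are in {Z8}.
Condition 2 (every backdoor path blocked by {Z8}):
  P1: blocked at fork node Z8 ∈ conditioning set.
  P2: blocked at fork node Z8 ∈ conditioning set.
{Z8} satisfies the backdoor criterion.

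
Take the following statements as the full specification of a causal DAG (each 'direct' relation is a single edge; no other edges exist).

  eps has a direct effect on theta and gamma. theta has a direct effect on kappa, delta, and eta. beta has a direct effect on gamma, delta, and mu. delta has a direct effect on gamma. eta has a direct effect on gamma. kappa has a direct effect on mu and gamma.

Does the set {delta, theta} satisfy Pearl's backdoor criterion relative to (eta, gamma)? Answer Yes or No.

Yes

Backdoor paths from eta to gamma (paths whose first edge points into eta):
  P1: eta <- theta <- eps -> gamma
  P2: eta <- theta -> kappa -> mu <- beta -> delta -> gamma
  P3: eta <- theta -> kappa -> mu <- beta -> gamma
  P4: eta <- theta -> kappa -> gamma
  P5: eta <- theta -> delta <- beta -> mu <- kappa -> gamma
  P6: eta <- theta -> delta <- beta -> gamma
  P7: eta <- theta -> delta -> gamma
Condition 1 (no descendant of eta in the set): holds — descendants of eta are {gamma}; none are in {delta, theta}.
Condition 2 (every backdoor path blocked by {delta, theta}):
  P1: blocked at chain node theta ∈ conditioning set.
  P2: blocked at fork node theta ∈ conditioning set.
  P3: blocked at fork node theta ∈ conditioning set.
  P4: blocked at fork node theta ∈ conditioning set.
  P5: blocked at fork node theta ∈ conditioning set.
  P6: blocked at fork node theta ∈ conditioning set.
  P7: blocked at fork node theta ∈ conditioning set.
{delta, theta} satisfies the backdoor criterion.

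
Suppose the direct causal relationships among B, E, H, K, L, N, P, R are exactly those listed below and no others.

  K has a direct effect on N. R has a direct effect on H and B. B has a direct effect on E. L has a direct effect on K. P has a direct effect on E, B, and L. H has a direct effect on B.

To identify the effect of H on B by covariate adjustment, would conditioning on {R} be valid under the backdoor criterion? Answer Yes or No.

Backdoor paths from H to B (paths whose first edge points into H):
  P1: H <- R -> B
Condition 1 (no descendant of H in the set): holds — descendants of H are {B, E}; none are in {R}.
Condition 2 (every backdoor path blocked by {R}):
  P1: blocked at fork node R ∈ conditioning set.
{R} satisfies the backdoor criterion.

Yes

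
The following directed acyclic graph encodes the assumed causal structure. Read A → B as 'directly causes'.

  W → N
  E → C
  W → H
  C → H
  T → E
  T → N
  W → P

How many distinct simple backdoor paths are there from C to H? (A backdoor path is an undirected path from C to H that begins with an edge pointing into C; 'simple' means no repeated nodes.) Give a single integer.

1

A backdoor path from C to H is any simple undirected path whose first edge points into C (i.e. leaves C via a parent).
Parents of C: {E}.
Enumerating:
  P1: C <- E <- T -> N <- W -> H
That exhausts the simple backdoor paths. Count: 1.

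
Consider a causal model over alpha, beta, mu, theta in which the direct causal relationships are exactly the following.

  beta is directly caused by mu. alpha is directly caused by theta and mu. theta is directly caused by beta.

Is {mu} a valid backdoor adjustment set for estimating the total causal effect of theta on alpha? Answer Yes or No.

Backdoor paths from theta to alpha (paths whose first edge points into theta):
  P1: theta <- beta <- mu -> alpha
Condition 1 (no descendant of theta in the set): holds — descendants of theta are {alpha}; none are in {mu}.
Condition 2 (every backdoor path blocked by {mu}):
  P1: blocked at fork node mu ∈ conditioning set.
{mu} satisfies the backdoor criterion.

Yes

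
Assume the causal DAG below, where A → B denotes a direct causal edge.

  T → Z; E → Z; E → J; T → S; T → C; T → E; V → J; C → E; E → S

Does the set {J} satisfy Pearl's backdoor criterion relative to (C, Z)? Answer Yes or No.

No

Backdoor paths from C to Z (paths whose first edge points into C):
  P1: C <- T -> E -> Z
  P2: C <- T -> S <- E -> Z
  P3: C <- T -> Z
Condition 1 (no descendant of C in the set): FAILS — J is a descendant of C.
Condition 2 (every backdoor path blocked by {J}):
  P1: open — no interior node is in the conditioning set.
  P2: blocked at collider S (neither it nor any descendant is in the conditioning set).
  P3: open — no interior node is in the conditioning set.
{J} does not satisfy the backdoor criterion.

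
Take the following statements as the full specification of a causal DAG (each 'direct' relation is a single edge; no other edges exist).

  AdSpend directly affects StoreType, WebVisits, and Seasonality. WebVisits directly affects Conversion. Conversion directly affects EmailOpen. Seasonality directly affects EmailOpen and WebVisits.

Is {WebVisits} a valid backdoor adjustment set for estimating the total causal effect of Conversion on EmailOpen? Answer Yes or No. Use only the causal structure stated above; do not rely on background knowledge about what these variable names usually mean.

Yes

Backdoor paths from Conversion to EmailOpen (paths whose first edge points into Conversion):
  P1: Conversion <- WebVisits <- AdSpend -> Seasonality -> EmailOpen
  P2: Conversion <- WebVisits <- Seasonality -> EmailOpen
Condition 1 (no descendant of Conversion in the set): holds — descendants of Conversion are {EmailOpen}; none are in {WebVisits}.
Condition 2 (every backdoor path blocked by {WebVisits}):
  P1: blocked at chain node WebVisits ∈ conditioning set.
  P2: blocked at chain node WebVisits ∈ conditioning set.
{WebVisits} satisfies the backdoor criterion.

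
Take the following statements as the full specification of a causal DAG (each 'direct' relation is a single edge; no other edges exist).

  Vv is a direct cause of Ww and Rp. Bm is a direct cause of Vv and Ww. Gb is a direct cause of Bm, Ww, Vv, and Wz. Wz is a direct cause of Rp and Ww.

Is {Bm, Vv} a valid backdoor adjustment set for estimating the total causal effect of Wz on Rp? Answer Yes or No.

Backdoor paths from Wz to Rp (paths whose first edge points into Wz):
  P1: Wz <- Gb -> Bm -> Vv -> Rp
  P2: Wz <- Gb -> Bm -> Ww <- Vv -> Rp
  P3: Wz <- Gb -> Vv -> Rp
  P4: Wz <- Gb -> Ww <- Bm -> Vv -> Rp
  P5: Wz <- Gb -> Ww <- Vv -> Rp
Condition 1 (no descendant of Wz in the set): holds — descendants of Wz are {Rp, Ww}; none are in {Bm, Vv}.
Condition 2 (every backdoor path blocked by {Bm, Vv}):
  P1: blocked at chain node Bm ∈ conditioning set.
  P2: blocked at chain node Bm ∈ conditioning set.
  P3: blocked at chain node Vv ∈ conditioning set.
  P4: blocked at collider Ww (neither it nor any descendant is in the conditioning set).
  P5: blocked at collider Ww (neither it nor any descendant is in the conditioning set).
{Bm, Vv} satisfies the backdoor criterion.

Yes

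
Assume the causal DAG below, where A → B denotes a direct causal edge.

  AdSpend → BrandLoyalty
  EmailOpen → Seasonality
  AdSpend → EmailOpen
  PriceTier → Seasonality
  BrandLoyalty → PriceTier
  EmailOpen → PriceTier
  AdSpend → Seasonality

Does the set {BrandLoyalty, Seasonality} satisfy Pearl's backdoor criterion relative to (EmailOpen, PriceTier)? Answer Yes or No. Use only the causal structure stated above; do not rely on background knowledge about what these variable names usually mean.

No

Backdoor paths from EmailOpen to PriceTier (paths whose first edge points into EmailOpen):
  P1: EmailOpen <- AdSpend -> BrandLoyalty -> PriceTier
  P2: EmailOpen <- AdSpend -> Seasonality <- PriceTier
Condition 1 (no descendant of EmailOpen in the set): FAILS — Seasonality is a descendant of EmailOpen.
Condition 2 (every backdoor path blocked by {BrandLoyalty, Seasonality}):
  P1: blocked at chain node BrandLoyalty ∈ conditioning set.
  P2: open — collider(s) Seasonality are conditioned on (or have a conditioned descendant) and no non-collider on the path is in the set.
{BrandLoyalty, Seasonality} does not satisfy the backdoor criterion.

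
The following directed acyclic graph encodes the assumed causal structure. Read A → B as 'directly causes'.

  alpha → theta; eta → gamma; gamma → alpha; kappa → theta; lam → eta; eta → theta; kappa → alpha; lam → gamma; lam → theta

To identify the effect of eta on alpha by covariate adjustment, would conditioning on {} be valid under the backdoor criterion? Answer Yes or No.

Backdoor paths from eta to alpha (paths whose first edge points into eta):
  P1: eta <- lam -> gamma -> alpha
  P2: eta <- lam -> theta <- kappa -> alpha
  P3: eta <- lam -> theta <- alpha
Condition 1 (no descendant of eta in the set): holds — descendants of eta are {alpha, gamma, theta}; none are in {}.
Condition 2 (every backdoor path blocked by {}):
  P1: open — no interior node is in the conditioning set.
  P2: blocked at collider theta (neither it nor any descendant is in the conditioning set).
  P3: blocked at collider theta (neither it nor any descendant is in the conditioning set).
{} does not satisfy the backdoor criterion.

No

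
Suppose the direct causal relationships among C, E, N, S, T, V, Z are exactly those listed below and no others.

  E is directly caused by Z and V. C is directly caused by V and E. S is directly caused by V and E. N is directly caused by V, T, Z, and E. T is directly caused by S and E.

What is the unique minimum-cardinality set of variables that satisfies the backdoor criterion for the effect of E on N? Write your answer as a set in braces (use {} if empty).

{V, Z}

Variables eligible for adjustment (non-descendants of E, excluding E and N): {V, Z}.
Backdoor paths from E to N:
  P1: E <- V -> S -> T -> N
  P2: E <- V -> N
  P3: E <- Z -> N
The empty set is not sufficient: P1 (E <- V -> S -> T -> N) has no collider blocking it and no conditioned non-collider, so it is open.
Try {V, Z}:
  P1: blocked at fork node V ∈ conditioning set.
  P2: blocked at fork node V ∈ conditioning set.
  P3: blocked at fork node Z ∈ conditioning set.
{V, Z} contains no descendant of E and blocks every backdoor path.
Every element of {V, Z} is needed (dropping V leaves P1 open; dropping Z leaves P3 open), so no proper subset is valid.
Among all size-2 subsets of the eligible variables, only {V, Z} blocks every backdoor path, so it is the unique smallest valid adjustment set.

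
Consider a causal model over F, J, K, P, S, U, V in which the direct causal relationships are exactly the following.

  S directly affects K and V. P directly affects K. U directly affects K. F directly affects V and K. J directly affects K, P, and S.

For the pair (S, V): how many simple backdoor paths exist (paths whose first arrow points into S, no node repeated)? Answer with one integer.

2

A backdoor path from S to V is any simple undirected path whose first edge points into S (i.e. leaves S via a parent).
Parents of S: {J}.
Enumerating:
  P1: S <- J -> P -> K <- F -> V
  P2: S <- J -> K <- F -> V
That exhausts the simple backdoor paths. Count: 2.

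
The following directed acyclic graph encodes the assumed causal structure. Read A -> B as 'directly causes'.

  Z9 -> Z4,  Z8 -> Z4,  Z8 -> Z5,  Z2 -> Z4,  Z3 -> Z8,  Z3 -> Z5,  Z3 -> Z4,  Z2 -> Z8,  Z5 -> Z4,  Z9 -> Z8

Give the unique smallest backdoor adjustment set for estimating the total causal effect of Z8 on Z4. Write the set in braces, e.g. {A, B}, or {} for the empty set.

{Z2, Z3, Z9}

Variables eligible for adjustment (non-descendants of Z8, excluding Z8 and Z4): {Z2, Z3, Z9}.
Backdoor paths from Z8 to Z4:
  P1: Z8 <- Z9 -> Z4
  P2: Z8 <- Z3 -> Z5 -> Z4
  P3: Z8 <- Z3 -> Z4
  P4: Z8 <- Z2 -> Z4
The empty set is not sufficient: P1 (Z8 <- Z9 -> Z4) has no collider blocking it and no conditioned non-collider, so it is open.
Try {Z2, Z3, Z9}:
  P1: blocked at fork node Z9 ∈ conditioning set.
  P2: blocked at fork node Z3 ∈ conditioning set.
  P3: blocked at fork node Z3 ∈ conditioning set.
  P4: blocked at fork node Z2 ∈ conditioning set.
{Z2, Z3, Z9} contains no descendant of Z8 and blocks every backdoor path.
Every element of {Z2, Z3, Z9} is needed (dropping Z2 leaves P4 open; dropping Z3 leaves P2 open; dropping Z9 leaves P1 open), so no proper subset is valid.
Among all size-3 subsets of the eligible variables, only {Z2, Z3, Z9} blocks every backdoor path, so it is the unique smallest valid adjustment set.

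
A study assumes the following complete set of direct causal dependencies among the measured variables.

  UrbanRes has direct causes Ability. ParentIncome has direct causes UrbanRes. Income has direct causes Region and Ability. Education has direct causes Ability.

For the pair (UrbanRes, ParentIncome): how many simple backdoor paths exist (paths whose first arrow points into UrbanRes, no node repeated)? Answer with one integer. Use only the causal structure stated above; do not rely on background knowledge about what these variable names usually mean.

A backdoor path from UrbanRes to ParentIncome is any simple undirected path whose first edge points into UrbanRes (i.e. leaves UrbanRes via a parent).
Parents of UrbanRes: {Ability}.
No simple path from any parent of UrbanRes reaches ParentIncome without revisiting UrbanRes, so there are no backdoor paths.

0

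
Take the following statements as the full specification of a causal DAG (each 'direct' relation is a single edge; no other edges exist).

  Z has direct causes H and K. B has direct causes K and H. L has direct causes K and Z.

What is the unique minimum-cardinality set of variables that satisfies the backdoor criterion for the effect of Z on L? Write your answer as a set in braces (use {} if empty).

Variables eligible for adjustment (non-descendants of Z, excluding Z and L): {B, H, K}.
Backdoor paths from Z to L:
  P1: Z <- H -> B <- K -> L
  P2: Z <- K -> L
The empty set is not sufficient: P2 (Z <- K -> L) has no collider blocking it and no conditioned non-collider, so it is open.
Try {K}:
  P1: blocked at collider B (neither it nor any descendant is in the conditioning set).
  P2: blocked at fork node K ∈ conditioning set.
{K} contains no descendant of Z and blocks every backdoor path.
No other singleton works — e.g. {H} leaves P2 open — so {K} is the unique smallest valid adjustment set.

{K}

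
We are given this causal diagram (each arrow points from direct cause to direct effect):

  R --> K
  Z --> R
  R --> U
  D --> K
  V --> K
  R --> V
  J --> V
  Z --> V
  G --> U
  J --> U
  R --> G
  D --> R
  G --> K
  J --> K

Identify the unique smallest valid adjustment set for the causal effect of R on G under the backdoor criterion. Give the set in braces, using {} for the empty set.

{}

Variables eligible for adjustment (non-descendants of R, excluding R and G): {D, J, Z}.
Backdoor paths from R to G:
  P1: R <- D -> K <- J -> U <- G
  P2: R <- D -> K <- G
  P3: R <- D -> K <- V <- J -> U <- G
  P4: R <- Z -> V <- J -> U <- G
  P5: R <- Z -> V <- J -> K <- G
  P6: R <- Z -> V -> K <- J -> U <- G
  P7: R <- Z -> V -> K <- G
Each backdoor path contains an unconditioned collider, so every path is already blocked with the empty conditioning set:
  P1: blocked at collider K (neither it nor any descendant is in the conditioning set).
  P2: blocked at collider K (neither it nor any descendant is in the conditioning set).
  P3: blocked at collider K (neither it nor any descendant is in the conditioning set).
  P4: blocked at collider V (neither it nor any descendant is in the conditioning set).
  P5: blocked at collider V (neither it nor any descendant is in the conditioning set).
  P6: blocked at collider K (neither it nor any descendant is in the conditioning set).
  P7: blocked at collider K (neither it nor any descendant is in the conditioning set).
The empty set is therefore the unique smallest valid set.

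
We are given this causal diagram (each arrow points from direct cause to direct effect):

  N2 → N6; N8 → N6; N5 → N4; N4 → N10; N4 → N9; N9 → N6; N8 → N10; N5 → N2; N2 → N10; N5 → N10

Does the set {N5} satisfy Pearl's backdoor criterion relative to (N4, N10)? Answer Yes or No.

Backdoor paths from N4 to N10 (paths whose first edge points into N4):
  P1: N4 <- N5 -> N2 -> N10
  P2: N4 <- N5 -> N2 -> N6 <- N8 -> N10
  P3: N4 <- N5 -> N10
Condition 1 (no descendant of N4 in the set): holds — descendants of N4 are {N10, N6, N9}; none are in {N5}.
Condition 2 (every backdoor path blocked by {N5}):
  P1: blocked at fork node N5 ∈ conditioning set.
  P2: blocked at fork node N5 ∈ conditioning set.
  P3: blocked at fork node N5 ∈ conditioning set.
{N5} satisfies the backdoor criterion.

Yes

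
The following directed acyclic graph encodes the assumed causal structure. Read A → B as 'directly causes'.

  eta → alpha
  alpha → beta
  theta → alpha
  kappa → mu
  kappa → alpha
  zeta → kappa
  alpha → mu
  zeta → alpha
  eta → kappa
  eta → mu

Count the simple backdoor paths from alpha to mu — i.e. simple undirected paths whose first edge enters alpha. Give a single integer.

A backdoor path from alpha to mu is any simple undirected path whose first edge points into alpha (i.e. leaves alpha via a parent).
Parents of alpha: {eta, kappa, theta, zeta}.
Enumerating:
  P1: alpha <- zeta -> kappa <- eta -> mu
  P2: alpha <- zeta -> kappa -> mu
  P3: alpha <- eta -> kappa -> mu
  P4: alpha <- eta -> mu
  P5: alpha <- kappa <- eta -> mu
  P6: alpha <- kappa -> mu
That exhausts the simple backdoor paths. Count: 6.

6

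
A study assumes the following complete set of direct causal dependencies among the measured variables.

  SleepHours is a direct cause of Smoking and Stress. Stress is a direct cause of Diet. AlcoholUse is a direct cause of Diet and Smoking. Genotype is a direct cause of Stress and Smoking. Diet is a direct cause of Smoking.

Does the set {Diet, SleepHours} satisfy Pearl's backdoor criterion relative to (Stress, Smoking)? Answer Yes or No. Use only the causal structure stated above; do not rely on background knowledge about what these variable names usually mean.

Backdoor paths from Stress to Smoking (paths whose first edge points into Stress):
  P1: Stress <- Genotype -> Smoking
  P2: Stress <- SleepHours -> Smoking
Condition 1 (no descendant of Stress in the set): FAILS — Diet is a descendant of Stress.
Condition 2 (every backdoor path blocked by {Diet, SleepHours}):
  P1: open — no interior node is in the conditioning set.
  P2: blocked at fork node SleepHours ∈ conditioning set.
{Diet, SleepHours} does not satisfy the backdoor criterion.

No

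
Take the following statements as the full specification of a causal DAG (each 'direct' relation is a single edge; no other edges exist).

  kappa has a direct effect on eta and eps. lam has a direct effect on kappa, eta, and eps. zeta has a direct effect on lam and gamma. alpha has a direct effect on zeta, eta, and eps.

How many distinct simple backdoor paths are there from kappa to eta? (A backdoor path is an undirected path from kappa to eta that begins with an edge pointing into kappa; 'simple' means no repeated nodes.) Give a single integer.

A backdoor path from kappa to eta is any simple undirected path whose first edge points into kappa (i.e. leaves kappa via a parent).
Parents of kappa: {lam}.
Enumerating:
  P1: kappa <- lam <- zeta <- alpha -> eta
  P2: kappa <- lam -> eps <- alpha -> eta
  P3: kappa <- lam -> eta
That exhausts the simple backdoor paths. Count: 3.

3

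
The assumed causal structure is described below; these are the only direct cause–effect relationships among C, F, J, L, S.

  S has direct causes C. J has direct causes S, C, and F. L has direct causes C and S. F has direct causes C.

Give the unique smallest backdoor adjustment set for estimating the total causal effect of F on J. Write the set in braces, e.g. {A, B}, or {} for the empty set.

Variables eligible for adjustment (non-descendants of F, excluding F and J): {C, L, S}.
Backdoor paths from F to J:
  P1: F <- C -> S -> J
  P2: F <- C -> L <- S -> J
  P3: F <- C -> J
The empty set is not sufficient: P1 (F <- C -> S -> J) has no collider blocking it and no conditioned non-collider, so it is open.
Try {C}:
  P1: blocked at fork node C ∈ conditioning set.
  P2: blocked at fork node C ∈ conditioning set.
  P3: blocked at fork node C ∈ conditioning set.
{C} contains no descendant of F and blocks every backdoor path.
No other singleton works — e.g. {S} leaves P3 open — so {C} is the unique smallest valid adjustment set.

{C}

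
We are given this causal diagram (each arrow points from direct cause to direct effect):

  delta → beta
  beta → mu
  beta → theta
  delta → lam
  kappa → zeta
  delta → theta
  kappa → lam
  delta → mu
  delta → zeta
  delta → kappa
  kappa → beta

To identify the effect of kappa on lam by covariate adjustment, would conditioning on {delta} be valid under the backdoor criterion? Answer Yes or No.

Backdoor paths from kappa to lam (paths whose first edge points into kappa):
  P1: kappa <- delta -> lam
Condition 1 (no descendant of kappa in the set): holds — descendants of kappa are {beta, lam, mu, theta, zeta}; none are in {delta}.
Condition 2 (every backdoor path blocked by {delta}):
  P1: blocked at fork node delta ∈ conditioning set.
{delta} satisfies the backdoor criterion.

Yes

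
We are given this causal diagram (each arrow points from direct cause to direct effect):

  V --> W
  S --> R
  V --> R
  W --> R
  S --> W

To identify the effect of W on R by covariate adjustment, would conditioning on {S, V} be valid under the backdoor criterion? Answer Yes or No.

Backdoor paths from W to R (paths whose first edge points into W):
  P1: W <- V -> R
  P2: W <- S -> R
Condition 1 (no descendant of W in the set): holds — descendants of W are {R}; none are in {S, V}.
Condition 2 (every backdoor path blocked by {S, V}):
  P1: blocked at fork node V ∈ conditioning set.
  P2: blocked at fork node S ∈ conditioning set.
{S, V} satisfies the backdoor criterion.

Yes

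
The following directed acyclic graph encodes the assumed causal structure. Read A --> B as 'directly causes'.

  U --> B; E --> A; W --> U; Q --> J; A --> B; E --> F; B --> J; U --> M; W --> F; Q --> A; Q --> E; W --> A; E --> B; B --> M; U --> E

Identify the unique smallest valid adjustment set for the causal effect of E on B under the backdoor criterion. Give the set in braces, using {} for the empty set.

{Q, U}

Variables eligible for adjustment (non-descendants of E, excluding E and B): {Q, U, W}.
Backdoor paths from E to B:
  P1: E <- Q -> A <- W -> U -> B
  P2: E <- Q -> A <- W -> U -> M <- B
  P3: E <- Q -> A -> B
  P4: E <- Q -> J <- B
  P5: E <- U <- W -> A <- Q -> J <- B
  P6: E <- U <- W -> A -> B
  P7: E <- U -> B
  P8: E <- U -> M <- B
The empty set is not sufficient: P3 (E <- Q -> A -> B) has no collider blocking it and no conditioned non-collider, so it is open.
Try {Q, U}:
  P1: blocked at fork node Q ∈ conditioning set.
  P2: blocked at fork node Q ∈ conditioning set.
  P3: blocked at fork node Q ∈ conditioning set.
  P4: blocked at fork node Q ∈ conditioning set.
  P5: blocked at chain node U ∈ conditioning set.
  P6: blocked at chain node U ∈ conditioning set.
  P7: blocked at fork node U ∈ conditioning set.
  P8: blocked at fork node U ∈ conditioning set.
{Q, U} contains no descendant of E and blocks every backdoor path.
Every element of {Q, U} is needed (dropping Q leaves P3 open; dropping U leaves P6 open), so no proper subset is valid.
Among all size-2 subsets of the eligible variables, only {Q, U} blocks every backdoor path, so it is the unique smallest valid adjustment set.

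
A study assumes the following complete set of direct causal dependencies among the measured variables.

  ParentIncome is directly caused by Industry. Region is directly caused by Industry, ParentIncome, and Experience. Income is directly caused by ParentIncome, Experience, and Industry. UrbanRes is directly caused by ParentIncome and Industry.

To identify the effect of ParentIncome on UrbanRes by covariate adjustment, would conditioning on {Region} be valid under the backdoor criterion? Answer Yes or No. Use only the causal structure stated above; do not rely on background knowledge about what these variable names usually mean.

Backdoor paths from ParentIncome to UrbanRes (paths whose first edge points into ParentIncome):
  P1: ParentIncome <- Industry -> UrbanRes
Condition 1 (no descendant of ParentIncome in the set): FAILS — Region is a descendant of ParentIncome.
Condition 2 (every backdoor path blocked by {Region}):
  P1: open — no interior node is in the conditioning set.
{Region} does not satisfy the backdoor criterion.

No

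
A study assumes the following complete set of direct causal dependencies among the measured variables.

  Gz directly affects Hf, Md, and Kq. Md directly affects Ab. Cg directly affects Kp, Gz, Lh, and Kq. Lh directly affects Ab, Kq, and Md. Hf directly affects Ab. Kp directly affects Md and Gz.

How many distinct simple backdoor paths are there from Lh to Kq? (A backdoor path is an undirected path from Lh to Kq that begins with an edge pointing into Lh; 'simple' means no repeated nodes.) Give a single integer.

5

A backdoor path from Lh to Kq is any simple undirected path whose first edge points into Lh (i.e. leaves Lh via a parent).
Parents of Lh: {Cg}.
Enumerating:
  P1: Lh <- Cg -> Kp -> Gz -> Kq
  P2: Lh <- Cg -> Kp -> Md <- Gz -> Kq
  P3: Lh <- Cg -> Kp -> Md -> Ab <- Hf <- Gz -> Kq
  P4: Lh <- Cg -> Gz -> Kq
  P5: Lh <- Cg -> Kq
That exhausts the simple backdoor paths. Count: 5.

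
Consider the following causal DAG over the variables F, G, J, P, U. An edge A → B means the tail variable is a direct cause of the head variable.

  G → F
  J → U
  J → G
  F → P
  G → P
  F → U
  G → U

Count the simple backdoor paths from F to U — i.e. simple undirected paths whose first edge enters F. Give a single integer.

2

A backdoor path from F to U is any simple undirected path whose first edge points into F (i.e. leaves F via a parent).
Parents of F: {G}.
Enumerating:
  P1: F <- G <- J -> U
  P2: F <- G -> U
That exhausts the simple backdoor paths. Count: 2.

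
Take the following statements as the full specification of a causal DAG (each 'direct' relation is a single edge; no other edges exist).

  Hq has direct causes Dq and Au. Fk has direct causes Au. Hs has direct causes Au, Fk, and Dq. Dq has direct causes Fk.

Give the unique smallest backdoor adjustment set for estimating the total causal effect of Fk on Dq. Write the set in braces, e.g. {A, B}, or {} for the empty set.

Variables eligible for adjustment (non-descendants of Fk, excluding Fk and Dq): {Au}.
Backdoor paths from Fk to Dq:
  P1: Fk <- Au -> Hq <- Dq
  P2: Fk <- Au -> Hs <- Dq
Each backdoor path contains an unconditioned collider, so every path is already blocked with the empty conditioning set:
  P1: blocked at collider Hq (neither it nor any descendant is in the conditioning set).
  P2: blocked at collider Hs (neither it nor any descendant is in the conditioning set).
The empty set is therefore the unique smallest valid set.

{}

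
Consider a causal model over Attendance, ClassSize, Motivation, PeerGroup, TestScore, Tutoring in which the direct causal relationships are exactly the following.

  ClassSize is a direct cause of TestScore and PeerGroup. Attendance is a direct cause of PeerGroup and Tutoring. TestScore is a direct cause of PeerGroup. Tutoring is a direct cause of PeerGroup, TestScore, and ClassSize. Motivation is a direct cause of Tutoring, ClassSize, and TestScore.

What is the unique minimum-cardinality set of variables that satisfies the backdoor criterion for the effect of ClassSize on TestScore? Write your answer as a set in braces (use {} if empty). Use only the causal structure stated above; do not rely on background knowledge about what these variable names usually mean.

Variables eligible for adjustment (non-descendants of ClassSize, excluding ClassSize and TestScore): {Attendance, Motivation, Tutoring}.
Backdoor paths from ClassSize to TestScore:
  P1: ClassSize <- Motivation -> Tutoring <- Attendance -> PeerGroup <- TestScore
  P2: ClassSize <- Motivation -> Tutoring -> TestScore
  P3: ClassSize <- Motivation -> Tutoring -> PeerGroup <- TestScore
  P4: ClassSize <- Motivation -> TestScore
  P5: ClassSize <- Tutoring <- Motivation -> TestScore
  P6: ClassSize <- Tutoring <- Attendance -> PeerGroup <- TestScore
  P7: ClassSize <- Tutoring -> TestScore
  P8: ClassSize <- Tutoring -> PeerGroup <- TestScore
The empty set is not sufficient: P2 (ClassSize <- Motivation -> Tutoring -> TestScore) has no collider blocking it and no conditioned non-collider, so it is open.
Try {Motivation, Tutoring}:
  P1: blocked at fork node Motivation ∈ conditioning set.
  P2: blocked at fork node Motivation ∈ conditioning set.
  P3: blocked at fork node Motivation ∈ conditioning set.
  P4: blocked at fork node Motivation ∈ conditioning set.
  P5: blocked at chain node Tutoring ∈ conditioning set.
  P6: blocked at chain node Tutoring ∈ conditioning set.
  P7: blocked at fork node Tutoring ∈ conditioning set.
  P8: blocked at fork node Tutoring ∈ conditioning set.
{Motivation, Tutoring} contains no descendant of ClassSize and blocks every backdoor path.
Every element of {Motivation, Tutoring} is needed (dropping Motivation leaves P4 open; dropping Tutoring leaves P7 open), so no proper subset is valid.
Among all size-2 subsets of the eligible variables, only {Motivation, Tutoring} blocks every backdoor path, so it is the unique smallest valid adjustment set.

{Motivation, Tutoring}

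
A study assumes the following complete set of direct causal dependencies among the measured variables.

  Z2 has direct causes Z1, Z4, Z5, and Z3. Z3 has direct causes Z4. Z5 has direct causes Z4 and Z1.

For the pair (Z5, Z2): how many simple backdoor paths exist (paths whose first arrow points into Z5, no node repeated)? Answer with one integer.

A backdoor path from Z5 to Z2 is any simple undirected path whose first edge points into Z5 (i.e. leaves Z5 via a parent).
Parents of Z5: {Z1, Z4}.
Enumerating:
  P1: Z5 <- Z4 -> Z3 -> Z2
  P2: Z5 <- Z4 -> Z2
  P3: Z5 <- Z1 -> Z2
That exhausts the simple backdoor paths. Count: 3.

3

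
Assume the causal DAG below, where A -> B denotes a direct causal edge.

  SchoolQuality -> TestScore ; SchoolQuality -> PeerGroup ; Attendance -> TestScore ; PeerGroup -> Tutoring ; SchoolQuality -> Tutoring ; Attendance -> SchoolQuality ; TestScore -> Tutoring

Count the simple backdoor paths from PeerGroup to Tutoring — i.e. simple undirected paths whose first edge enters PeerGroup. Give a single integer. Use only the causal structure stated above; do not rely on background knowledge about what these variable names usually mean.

3

A backdoor path from PeerGroup to Tutoring is any simple undirected path whose first edge points into PeerGroup (i.e. leaves PeerGroup via a parent).
Parents of PeerGroup: {SchoolQuality}.
Enumerating:
  P1: PeerGroup <- SchoolQuality <- Attendance -> TestScore -> Tutoring
  P2: PeerGroup <- SchoolQuality -> TestScore -> Tutoring
  P3: PeerGroup <- SchoolQuality -> Tutoring
That exhausts the simple backdoor paths. Count: 3.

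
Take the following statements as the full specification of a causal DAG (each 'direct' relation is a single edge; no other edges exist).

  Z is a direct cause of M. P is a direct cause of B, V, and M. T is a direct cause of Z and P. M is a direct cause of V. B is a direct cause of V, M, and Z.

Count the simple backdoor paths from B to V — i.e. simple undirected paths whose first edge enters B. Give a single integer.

3

A backdoor path from B to V is any simple undirected path whose first edge points into B (i.e. leaves B via a parent).
Parents of B: {P}.
Enumerating:
  P1: B <- P <- T -> Z -> M -> V
  P2: B <- P -> M -> V
  P3: B <- P -> V
That exhausts the simple backdoor paths. Count: 3.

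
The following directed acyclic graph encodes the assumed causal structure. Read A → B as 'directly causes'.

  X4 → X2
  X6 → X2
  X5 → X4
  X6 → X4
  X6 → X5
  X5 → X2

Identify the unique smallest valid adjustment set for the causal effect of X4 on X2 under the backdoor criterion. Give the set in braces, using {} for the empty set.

Variables eligible for adjustment (non-descendants of X4, excluding X4 and X2): {X5, X6}.
Backdoor paths from X4 to X2:
  P1: X4 <- X6 -> X5 -> X2
  P2: X4 <- X6 -> X2
  P3: X4 <- X5 <- X6 -> X2
  P4: X4 <- X5 -> X2
The empty set is not sufficient: P1 (X4 <- X6 -> X5 -> X2) has no collider blocking it and no conditioned non-collider, so it is open.
Try {X5, X6}:
  P1: blocked at fork node X6 ∈ conditioning set.
  P2: blocked at fork node X6 ∈ conditioning set.
  P3: blocked at chain node X5 ∈ conditioning set.
  P4: blocked at fork node X5 ∈ conditioning set.
{X5, X6} contains no descendant of X4 and blocks every backdoor path.
Every element of {X5, X6} is needed (dropping X5 leaves P4 open; dropping X6 leaves P2 open), so no proper subset is valid.
Among all size-2 subsets of the eligible variables, only {X5, X6} blocks every backdoor path, so it is the unique smallest valid adjustment set.

{X5, X6}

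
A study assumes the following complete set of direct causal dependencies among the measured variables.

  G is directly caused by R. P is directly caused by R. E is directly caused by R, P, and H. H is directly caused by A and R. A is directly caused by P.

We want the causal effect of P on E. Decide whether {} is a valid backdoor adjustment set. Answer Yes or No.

Backdoor paths from P to E (paths whose first edge points into P):
  P1: P <- R -> H -> E
  P2: P <- R -> E
Condition 1 (no descendant of P in the set): holds — descendants of P are {A, E, H}; none are in {}.
Condition 2 (every backdoor path blocked by {}):
  P1: open — no interior node is in the conditioning set.
  P2: open — no interior node is in the conditioning set.
{} does not satisfy the backdoor criterion.

No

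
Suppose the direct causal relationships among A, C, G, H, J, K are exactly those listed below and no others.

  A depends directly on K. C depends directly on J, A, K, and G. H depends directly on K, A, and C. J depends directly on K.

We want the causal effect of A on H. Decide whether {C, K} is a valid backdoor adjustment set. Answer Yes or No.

No

Backdoor paths from A to H (paths whose first edge points into A):
  P1: A <- K -> J -> C -> H
  P2: A <- K -> C -> H
  P3: A <- K -> H
Condition 1 (no descendant of A in the set): FAILS — C is a descendant of A.
Condition 2 (every backdoor path blocked by {C, K}):
  P1: blocked at fork node K ∈ conditioning set.
  P2: blocked at fork node K ∈ conditioning set.
  P3: blocked at fork node K ∈ conditioning set.
{C, K} does not satisfy the backdoor criterion.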